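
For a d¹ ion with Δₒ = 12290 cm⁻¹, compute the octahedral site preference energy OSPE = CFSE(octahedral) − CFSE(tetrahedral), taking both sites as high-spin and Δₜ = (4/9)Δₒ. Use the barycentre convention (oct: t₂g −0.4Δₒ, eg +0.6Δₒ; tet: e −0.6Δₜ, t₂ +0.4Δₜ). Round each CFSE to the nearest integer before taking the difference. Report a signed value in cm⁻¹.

Octahedral (high-spin): t2g^1 e_g^0, CFSE = 1(−0.4) + 0(+0.6) = -0.4Δₒ = -0.4 × 12290 = -4916 cm⁻¹.
Tetrahedral e^1 t2^0 gives -0.6Δₜ = -0.6 × (4/9) × 12290 = -3277 cm⁻¹.
OSPE = -4916 − (-3277) = -1639 cm⁻¹.

-1639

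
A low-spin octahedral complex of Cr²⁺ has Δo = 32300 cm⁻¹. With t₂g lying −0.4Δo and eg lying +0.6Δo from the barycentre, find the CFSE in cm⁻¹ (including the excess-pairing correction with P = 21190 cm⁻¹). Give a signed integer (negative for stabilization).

Group 6 minus oxidation state +2 gives a d⁴ configuration for Cr²⁺.
Configuration: t₂g⁴ eg⁰.
CFSE(orbital) = 4×(-0.4Δo) + 0×(0.6Δo) = -1.6Δo; with Δo = 32300 cm⁻¹ that is -51680 cm⁻¹.
High-spin d⁴ would be t₂g³ eg¹ with 0 pairs; low-spin has 1, so 1 excess pair costs +1P = +21190 cm⁻¹.
Combining: -51680 + 21190 = -30490 cm⁻¹.

-30490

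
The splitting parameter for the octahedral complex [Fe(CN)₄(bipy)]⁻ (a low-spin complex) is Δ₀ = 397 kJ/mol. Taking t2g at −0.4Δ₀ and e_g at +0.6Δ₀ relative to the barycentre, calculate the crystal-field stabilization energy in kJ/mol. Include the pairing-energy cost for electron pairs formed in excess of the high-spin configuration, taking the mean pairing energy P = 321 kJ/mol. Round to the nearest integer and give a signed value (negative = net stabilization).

Ligand charges: 4×(-1) from CN⁻ and 1×(+0) from bipy sum to -4; with overall charge -1, Fe is +3.
Group 8 minus oxidation state +3 gives a d⁵ configuration for Fe³⁺.
Electron filling gives t2g^5 e_g^0.
Orbital CFSE = 5(-0.4) + 0(0.6) = -2.0Δ₀ = -2.0 × 397 = -794 kJ/mol.
High-spin d⁵ would be t2g^3 e_g^2 with 0 pairs; low-spin has 2, so 2 excess pairs cost +2P = +642 kJ/mol.
Overall CFSE = -794 + 642 = -152 kJ/mol.

-152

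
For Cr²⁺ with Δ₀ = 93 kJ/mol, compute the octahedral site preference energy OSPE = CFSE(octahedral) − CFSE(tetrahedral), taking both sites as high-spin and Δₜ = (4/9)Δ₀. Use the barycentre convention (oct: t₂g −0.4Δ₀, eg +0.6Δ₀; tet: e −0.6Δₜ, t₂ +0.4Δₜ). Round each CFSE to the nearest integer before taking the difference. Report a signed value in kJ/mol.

Cr is in group 6, so Cr²⁺ is d⁴ (6 − 2 = 4).
Octahedral high-spin t2g^3 e_g^1: CFSE = -0.6 × 93 = -56 kJ/mol.
Tetrahedral e^2 t2^2 gives -0.4Δₜ = -0.4 × (4/9) × 93 = -17 kJ/mol.
OSPE = -56 − (-17) = -39 kJ/mol.

-39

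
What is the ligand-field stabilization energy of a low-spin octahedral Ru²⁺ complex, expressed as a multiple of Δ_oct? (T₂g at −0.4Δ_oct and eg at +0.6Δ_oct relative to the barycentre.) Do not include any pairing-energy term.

-2.4 Δ_oct

Ru sits in group 8; removing 2 electrons leaves Ru²⁺ with 8 − 2 = 6 d electrons.
Configuration: t₂g⁶ eg⁰.
CFSE = 6(-0.4Δ_oct) + 0(0.6Δ_oct) = -2.4Δ_oct + 0.0Δ_oct = -2.4Δ_oct.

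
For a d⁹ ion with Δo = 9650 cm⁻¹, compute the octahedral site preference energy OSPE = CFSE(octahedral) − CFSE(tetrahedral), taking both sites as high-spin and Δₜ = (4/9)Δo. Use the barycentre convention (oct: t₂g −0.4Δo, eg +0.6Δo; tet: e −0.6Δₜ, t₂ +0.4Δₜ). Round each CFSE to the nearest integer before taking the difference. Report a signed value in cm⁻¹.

Octahedral high-spin t2g^6 e_g^3: CFSE = -0.6 × 9650 = -5790 cm⁻¹.
In a tetrahedral site the filling is e^4 t2^5: CFSE(tet) = -0.4Δₜ = -0.4 × (4/9)(9650) = -1716 cm⁻¹.
Subtracting, OSPE = -5790 − (-1716) = -4074 cm⁻¹.

-4074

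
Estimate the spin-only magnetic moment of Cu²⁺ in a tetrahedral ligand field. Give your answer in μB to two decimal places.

1.73 μB

Group 11 minus oxidation state +2 gives a d⁹ configuration for Cu²⁺.
Tetrahedral fields are weak (Δₜ ≈ 4/9 Δₒ), so electrons fill high-spin.
Configuration: e^4 t2^5 → 1 unpaired electron.
μ(spin-only) = √[1(1+2)] = √3 ≈ 1.73 μB.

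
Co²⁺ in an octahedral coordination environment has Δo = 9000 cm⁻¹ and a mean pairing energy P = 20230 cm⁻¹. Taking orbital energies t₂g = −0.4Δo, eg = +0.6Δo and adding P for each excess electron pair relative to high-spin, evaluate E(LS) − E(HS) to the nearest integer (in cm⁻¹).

11230

Co sits in group 9; removing 2 electrons leaves Co²⁺ with 9 − 2 = 7 d electrons.
High-spin d⁷ fills as t₂g⁵ eg² with CFSE 5(−0.4) + 2(+0.6) = -0.8Δo = -7200 cm⁻¹.
Low-spin t₂g⁶ eg¹ gives -1.8Δo = -16200 cm⁻¹, but forming 1 extra pair costs 1P = 20230 cm⁻¹, so E(LS) = -16200 + 20230 = 4030 cm⁻¹.
Thus E(LS) − E(HS) = 11230 cm⁻¹.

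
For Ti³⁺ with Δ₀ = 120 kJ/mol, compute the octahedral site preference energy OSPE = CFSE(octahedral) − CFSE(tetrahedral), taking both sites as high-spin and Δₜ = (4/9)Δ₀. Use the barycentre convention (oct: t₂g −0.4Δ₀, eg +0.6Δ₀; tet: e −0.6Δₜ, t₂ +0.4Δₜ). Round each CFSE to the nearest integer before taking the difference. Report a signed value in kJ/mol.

Ti sits in group 4; removing 3 electrons leaves Ti³⁺ with 4 − 3 = 1 d electrons.
Octahedral high-spin t2g^1 e_g^0: CFSE = -0.4 × 120 = -48 kJ/mol.
Tetrahedral e^1 t2^0 gives -0.6Δₜ = -0.6 × (4/9) × 120 = -32 kJ/mol.
OSPE = CFSE(oct) − CFSE(tet) = -48 − (-32) = -16 kJ/mol.

-16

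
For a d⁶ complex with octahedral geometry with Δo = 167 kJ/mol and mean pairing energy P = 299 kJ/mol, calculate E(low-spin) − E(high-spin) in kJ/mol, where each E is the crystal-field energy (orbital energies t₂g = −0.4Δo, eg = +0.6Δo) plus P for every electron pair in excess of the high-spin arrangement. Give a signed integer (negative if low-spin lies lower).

264

High-spin d⁶ fills as t₂g⁴ eg² with CFSE 4(−0.4) + 2(+0.6) = -0.4Δo = -67 kJ/mol.
Low-spin: t₂g⁶ eg⁰, orbital CFSE = -2.4Δo = -401 kJ/mol; plus 2 excess pairs × P = +598 kJ/mol; total 197 kJ/mol.
The difference is 197 − (-67) = 264 kJ/mol, so high-spin lies lower.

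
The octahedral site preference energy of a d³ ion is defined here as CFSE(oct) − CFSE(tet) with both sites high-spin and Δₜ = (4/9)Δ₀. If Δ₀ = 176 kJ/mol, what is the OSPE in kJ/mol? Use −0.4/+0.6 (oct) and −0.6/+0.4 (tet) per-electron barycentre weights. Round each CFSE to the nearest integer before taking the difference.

-148

Octahedral (high-spin): t₂g³ eg⁰, CFSE = 3(−0.4) + 0(+0.6) = -1.2Δ₀ = -1.2 × 176 = -211 kJ/mol.
In a tetrahedral site the filling is e² t₂¹: CFSE(tet) = -0.8Δₜ = -0.8 × (4/9)(176) = -63 kJ/mol.
OSPE = -211 − (-63) = -148 kJ/mol.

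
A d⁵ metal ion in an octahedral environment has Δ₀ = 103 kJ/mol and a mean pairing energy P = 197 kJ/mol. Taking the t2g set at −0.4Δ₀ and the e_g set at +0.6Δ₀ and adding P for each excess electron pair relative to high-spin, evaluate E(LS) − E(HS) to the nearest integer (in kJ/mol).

188

High-spin d⁵ fills as t2g^3 e_g^2 with CFSE 3(−0.4) + 2(+0.6) = 0.0Δ₀ = 0 kJ/mol.
For low-spin the configuration is t2g^5 e_g^0: orbital energy -2.0 × 103 = -206 kJ/mol, and 2 additional pairs relative to high-spin add 394 kJ/mol, giving 188 kJ/mol.
Thus E(LS) − E(HS) = 188 kJ/mol.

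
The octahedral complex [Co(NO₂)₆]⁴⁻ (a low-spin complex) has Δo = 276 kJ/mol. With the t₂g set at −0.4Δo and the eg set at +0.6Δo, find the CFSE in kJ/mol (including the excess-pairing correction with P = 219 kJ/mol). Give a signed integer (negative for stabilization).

Each NO₂⁻ contributes -1; 6 × (-1) = -6. With overall charge -4, Co is in the +2 oxidation state.
Group 9 minus oxidation state +2 gives a d⁷ configuration for Co²⁺.
Electron filling gives t₂g⁶ eg¹.
Orbital CFSE = 6(-0.4) + 1(0.6) = -1.8Δo = -1.8 × 276 = -497 kJ/mol.
Pairing penalty: 3 pairs vs 2 in the high-spin reference → 1 extra × P = 219 kJ/mol.
Net CFSE = -497 + 219 = -278 kJ/mol.

-278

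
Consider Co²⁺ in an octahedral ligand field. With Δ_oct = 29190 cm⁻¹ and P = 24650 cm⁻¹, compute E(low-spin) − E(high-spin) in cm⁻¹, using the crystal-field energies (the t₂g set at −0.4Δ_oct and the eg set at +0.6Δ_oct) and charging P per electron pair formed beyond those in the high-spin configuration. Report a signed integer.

Group 9 minus oxidation state +2 gives a d⁷ configuration for Co²⁺.
High-spin d⁷ fills as t₂g⁵ eg² with CFSE 5(−0.4) + 2(+0.6) = -0.8Δ_oct = -23352 cm⁻¹.
Low-spin t₂g⁶ eg¹ gives -1.8Δ_oct = -52542 cm⁻¹, but forming 1 extra pair costs 1P = 24650 cm⁻¹, so E(LS) = -52542 + 24650 = -27892 cm⁻¹.
Thus E(LS) − E(HS) = -4540 cm⁻¹.

-4540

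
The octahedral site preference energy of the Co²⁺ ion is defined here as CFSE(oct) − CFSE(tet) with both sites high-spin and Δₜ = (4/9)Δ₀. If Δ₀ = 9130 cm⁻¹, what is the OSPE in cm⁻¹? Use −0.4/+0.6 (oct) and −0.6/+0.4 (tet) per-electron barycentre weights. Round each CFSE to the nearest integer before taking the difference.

-2435

Co²⁺: group 9, so d-count = 9 − 2 = 7.
In an octahedral site d⁷ (HS) is t₂g⁵ eg², giving CFSE(oct) = -0.8Δ₀ = -7304 cm⁻¹.
Tetrahedral e⁴ t₂³ gives -1.2Δₜ = -1.2 × (4/9) × 9130 = -4869 cm⁻¹.
OSPE = CFSE(oct) − CFSE(tet) = -7304 − (-4869) = -2435 cm⁻¹.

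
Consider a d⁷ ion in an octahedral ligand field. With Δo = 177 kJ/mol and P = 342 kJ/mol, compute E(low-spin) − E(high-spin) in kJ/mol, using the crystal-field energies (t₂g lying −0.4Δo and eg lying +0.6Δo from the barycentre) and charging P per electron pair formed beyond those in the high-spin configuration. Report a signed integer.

165

In the high-spin limit (t₂g⁵ eg²) the orbital term is -0.8Δo = -142 kJ/mol, with no excess pairing.
For low-spin the configuration is t₂g⁶ eg¹: orbital energy -1.8 × 177 = -319 kJ/mol, and 1 additional pair relative to high-spin adds 342 kJ/mol, giving 23 kJ/mol.
Thus E(LS) − E(HS) = 165 kJ/mol.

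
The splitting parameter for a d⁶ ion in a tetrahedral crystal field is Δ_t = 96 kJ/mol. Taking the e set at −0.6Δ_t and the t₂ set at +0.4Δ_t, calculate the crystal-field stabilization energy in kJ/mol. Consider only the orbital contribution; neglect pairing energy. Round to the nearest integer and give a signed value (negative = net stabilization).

Tetrahedral fields are weak (Δₜ ≈ 4/9 Δₒ), so electrons fill high-spin.
Configuration: e³ t₂³.
The orbital stabilization is -0.6Δ_t = -0.6 × 96 = -58 kJ/mol.

-58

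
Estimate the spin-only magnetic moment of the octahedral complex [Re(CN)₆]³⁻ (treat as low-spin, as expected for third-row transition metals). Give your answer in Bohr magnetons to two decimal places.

2.83 Bohr magnetons

Each CN⁻ contributes -1; 6 × (-1) = -6. With overall charge -3, Re is in the +3 oxidation state.
Re³⁺: group 7, so d-count = 7 − 3 = 4.
Configuration: t2g^4 e_g^0 → 2 unpaired electrons.
μ(spin-only) = √[2(2+2)] = √8 ≈ 2.83 Bohr magnetons.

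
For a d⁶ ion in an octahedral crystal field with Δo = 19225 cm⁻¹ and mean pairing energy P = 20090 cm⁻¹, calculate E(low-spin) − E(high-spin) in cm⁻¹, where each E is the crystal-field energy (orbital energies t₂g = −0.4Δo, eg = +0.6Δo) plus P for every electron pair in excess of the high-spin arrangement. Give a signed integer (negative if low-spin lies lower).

1730

High-spin: t₂g⁴ eg², CFSE = -0.4Δo = -7690 cm⁻¹.
Low-spin t₂g⁶ eg⁰ gives -2.4Δo = -46140 cm⁻¹, but forming 2 extra pairs costs 2P = 40180 cm⁻¹, so E(LS) = -46140 + 40180 = -5960 cm⁻¹.
E(LS) − E(HS) = -5960 − (-7690) = 1730 cm⁻¹.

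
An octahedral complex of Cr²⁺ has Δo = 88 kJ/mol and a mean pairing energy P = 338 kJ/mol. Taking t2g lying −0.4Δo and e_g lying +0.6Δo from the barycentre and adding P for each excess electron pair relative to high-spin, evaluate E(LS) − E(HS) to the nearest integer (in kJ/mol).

Cr is in group 6, so Cr²⁺ is d⁴ (6 − 2 = 4).
High-spin d⁴ fills as t2g^3 e_g^1 with CFSE 3(−0.4) + 1(+0.6) = -0.6Δo = -53 kJ/mol.
Low-spin t2g^4 e_g^0 gives -1.6Δo = -141 kJ/mol, but forming 1 extra pair costs 1P = 338 kJ/mol, so E(LS) = -141 + 338 = 197 kJ/mol.
The difference is 197 − (-53) = 250 kJ/mol, so high-spin lies lower.

250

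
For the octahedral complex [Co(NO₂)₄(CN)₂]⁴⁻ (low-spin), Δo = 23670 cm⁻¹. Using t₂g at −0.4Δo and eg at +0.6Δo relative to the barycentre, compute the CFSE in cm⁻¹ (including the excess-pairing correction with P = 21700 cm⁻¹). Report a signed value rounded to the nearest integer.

Ligand charges: 4×(-1) from NO₂⁻ and 2×(-1) from CN⁻ sum to -6; with overall charge -4, Co is +2.
Co sits in group 9; removing 2 electrons leaves Co²⁺ with 9 − 2 = 7 d electrons.
Electron filling gives t₂g⁶ eg¹.
Orbital CFSE = 6(-0.4) + 1(0.6) = -1.8Δo = -1.8 × 23670 = -42606 cm⁻¹.
High-spin d⁷ would be t₂g⁵ eg² with 2 pairs; low-spin has 3, so 1 excess pair costs +1P = +21700 cm⁻¹.
Overall CFSE = -42606 + 21700 = -20906 cm⁻¹.

-20906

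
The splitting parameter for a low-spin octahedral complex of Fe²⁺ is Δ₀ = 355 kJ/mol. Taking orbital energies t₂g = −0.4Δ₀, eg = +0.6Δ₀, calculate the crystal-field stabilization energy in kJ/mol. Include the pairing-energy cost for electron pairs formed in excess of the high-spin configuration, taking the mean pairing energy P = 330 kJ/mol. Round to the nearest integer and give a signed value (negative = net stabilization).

-192

Group 8 minus oxidation state +2 gives a d⁶ configuration for Fe²⁺.
The d⁶ electrons fill as t₂g⁶ eg⁰.
The orbital stabilization is -2.4Δ₀ = -2.4 × 355 = -852 kJ/mol.
Relative to high-spin t₂g⁴ eg² (1 paired), the low-spin configuration has 2 additional pairs, contributing +2 × 330 = +660 kJ/mol.
Combining: -852 + 660 = -192 kJ/mol.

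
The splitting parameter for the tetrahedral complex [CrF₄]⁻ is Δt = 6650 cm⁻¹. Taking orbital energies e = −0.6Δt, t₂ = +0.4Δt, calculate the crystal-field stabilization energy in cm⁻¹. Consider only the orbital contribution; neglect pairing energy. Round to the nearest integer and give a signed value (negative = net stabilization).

Each F⁻ contributes -1; 4 × (-1) = -4. With overall charge -1, Cr is in the +3 oxidation state.
Cr³⁺: group 6, so d-count = 6 − 3 = 3.
Tetrahedral splitting is small, so the complex is high-spin.
Configuration: e² t₂¹.
CFSE(orbital) = 2×(-0.6Δt) + 1×(0.4Δt) = -0.8Δt; with Δt = 6650 cm⁻¹ that is -5320 cm⁻¹.

-5320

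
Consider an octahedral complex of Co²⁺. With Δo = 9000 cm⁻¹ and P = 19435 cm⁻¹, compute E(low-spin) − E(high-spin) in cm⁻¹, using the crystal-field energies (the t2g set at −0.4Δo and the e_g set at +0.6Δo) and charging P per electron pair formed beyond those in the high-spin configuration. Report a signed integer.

10435

Group 9 minus oxidation state +2 gives a d⁷ configuration for Co²⁺.
In the high-spin limit (t2g^5 e_g^2) the orbital term is -0.8Δo = -7200 cm⁻¹, with no excess pairing.
Low-spin t2g^6 e_g^1 gives -1.8Δo = -16200 cm⁻¹, but forming 1 extra pair costs 1P = 19435 cm⁻¹, so E(LS) = -16200 + 19435 = 3235 cm⁻¹.
The difference is 3235 − (-7200) = 10435 cm⁻¹, so high-spin lies lower.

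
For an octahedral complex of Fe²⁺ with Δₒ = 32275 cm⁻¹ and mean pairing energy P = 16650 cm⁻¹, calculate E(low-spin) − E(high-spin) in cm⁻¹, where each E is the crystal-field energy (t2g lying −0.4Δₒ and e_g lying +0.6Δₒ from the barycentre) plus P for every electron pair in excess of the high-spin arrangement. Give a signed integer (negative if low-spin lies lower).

-31250

Fe sits in group 8; removing 2 electrons leaves Fe²⁺ with 8 − 2 = 6 d electrons.
High-spin: t2g^4 e_g^2, CFSE = -0.4Δₒ = -12910 cm⁻¹.
Low-spin t2g^6 e_g^0 gives -2.4Δₒ = -77460 cm⁻¹, but forming 2 extra pairs costs 2P = 33300 cm⁻¹, so E(LS) = -77460 + 33300 = -44160 cm⁻¹.
E(LS) − E(HS) = -44160 − (-12910) = -31250 cm⁻¹.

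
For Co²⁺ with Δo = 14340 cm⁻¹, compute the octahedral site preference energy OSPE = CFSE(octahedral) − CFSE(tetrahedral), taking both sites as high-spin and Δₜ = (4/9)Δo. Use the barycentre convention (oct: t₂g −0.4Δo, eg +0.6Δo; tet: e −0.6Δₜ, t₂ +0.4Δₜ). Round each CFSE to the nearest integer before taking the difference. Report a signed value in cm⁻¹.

-3824

Group 9 minus oxidation state +2 gives a d⁷ configuration for Co²⁺.
Octahedral (high-spin): t2g^5 e_g^2, CFSE = 5(−0.4) + 2(+0.6) = -0.8Δo = -0.8 × 14340 = -11472 cm⁻¹.
Tetrahedral e^4 t2^3 gives -1.2Δₜ = -1.2 × (4/9) × 14340 = -7648 cm⁻¹.
OSPE = -11472 − (-7648) = -3824 cm⁻¹.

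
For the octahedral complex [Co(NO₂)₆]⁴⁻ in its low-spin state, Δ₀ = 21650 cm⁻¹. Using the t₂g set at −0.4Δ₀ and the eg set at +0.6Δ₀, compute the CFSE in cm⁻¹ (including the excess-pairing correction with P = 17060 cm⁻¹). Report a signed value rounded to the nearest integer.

Each NO₂⁻ contributes -1; 6 × (-1) = -6. With overall charge -4, Co is in the +2 oxidation state.
Co sits in group 9; removing 2 electrons leaves Co²⁺ with 9 − 2 = 7 d electrons.
Configuration: t₂g⁶ eg¹.
The orbital stabilization is -1.8Δ₀ = -1.8 × 21650 = -38970 cm⁻¹.
High-spin d⁷ would be t₂g⁵ eg² with 2 pairs; low-spin has 3, so 1 excess pair costs +1P = +17060 cm⁻¹.
Net CFSE = -38970 + 17060 = -21910 cm⁻¹.

-21910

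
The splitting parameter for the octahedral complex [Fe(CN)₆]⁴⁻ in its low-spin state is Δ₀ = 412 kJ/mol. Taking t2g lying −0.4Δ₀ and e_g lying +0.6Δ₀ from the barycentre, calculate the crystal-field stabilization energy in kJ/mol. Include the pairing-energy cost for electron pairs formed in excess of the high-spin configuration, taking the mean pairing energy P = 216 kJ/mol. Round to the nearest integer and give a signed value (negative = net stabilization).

-557

Each CN⁻ contributes -1; 6 × (-1) = -6. With overall charge -4, Fe is in the +2 oxidation state.
Fe is in group 8, so Fe²⁺ is d⁶ (8 − 2 = 6).
Electron filling gives t2g^6 e_g^0.
CFSE(orbital) = 6×(-0.4Δ₀) + 0×(0.6Δ₀) = -2.4Δ₀; with Δ₀ = 412 kJ/mol that is -989 kJ/mol.
Relative to high-spin t2g^4 e_g^2 (1 paired), the low-spin configuration has 2 additional pairs, contributing +2 × 216 = +432 kJ/mol.
Overall CFSE = -989 + 432 = -557 kJ/mol.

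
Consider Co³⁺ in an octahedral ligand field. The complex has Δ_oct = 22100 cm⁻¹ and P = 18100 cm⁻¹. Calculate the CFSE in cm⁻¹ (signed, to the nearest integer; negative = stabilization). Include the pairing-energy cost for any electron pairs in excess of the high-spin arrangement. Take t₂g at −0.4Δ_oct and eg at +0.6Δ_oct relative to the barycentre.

-16840

Group 9 minus oxidation state +3 gives a d⁶ configuration for Co³⁺.
Since Δ_oct = 22100 cm⁻¹ > P = 18100 cm⁻¹, the complex adopts the low-spin configuration.
That gives t₂g⁶ eg⁰.
Orbital CFSE = -2.4Δ_oct = -2.4 × 22100 = -53040 cm⁻¹.
Excess pairs vs high-spin: 3 − 1 = 2; pairing cost = +36200 cm⁻¹.
Net CFSE = -53040 + 36200 = -16840 cm⁻¹.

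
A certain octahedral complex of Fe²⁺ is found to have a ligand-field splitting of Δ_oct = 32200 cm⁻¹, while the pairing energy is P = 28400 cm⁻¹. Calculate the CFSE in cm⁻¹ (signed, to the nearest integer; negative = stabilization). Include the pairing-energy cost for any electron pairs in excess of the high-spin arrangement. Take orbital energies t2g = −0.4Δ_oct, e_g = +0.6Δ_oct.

-20480

Fe sits in group 8; removing 2 electrons leaves Fe²⁺ with 8 − 2 = 6 d electrons.
Since Δ_oct = 32200 cm⁻¹ > P = 28400 cm⁻¹, the complex adopts the low-spin configuration.
Configuration: t2g^6 e_g^0.
Orbital CFSE = -2.4Δ_oct = -2.4 × 32200 = -77280 cm⁻¹.
Excess pairs vs high-spin: 3 − 1 = 2; pairing cost = +56800 cm⁻¹.
Net CFSE = -77280 + 56800 = -20480 cm⁻¹.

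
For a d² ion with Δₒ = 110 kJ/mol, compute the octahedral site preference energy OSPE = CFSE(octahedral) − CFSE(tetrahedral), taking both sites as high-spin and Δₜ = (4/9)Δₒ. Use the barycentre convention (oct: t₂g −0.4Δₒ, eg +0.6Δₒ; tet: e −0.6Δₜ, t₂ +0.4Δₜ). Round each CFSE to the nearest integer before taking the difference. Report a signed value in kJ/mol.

-29

Octahedral high-spin t₂g² eg⁰: CFSE = -0.8 × 110 = -88 kJ/mol.
Tetrahedral e² t₂⁰ gives -1.2Δₜ = -1.2 × (4/9) × 110 = -59 kJ/mol.
OSPE = CFSE(oct) − CFSE(tet) = -88 − (-59) = -29 kJ/mol.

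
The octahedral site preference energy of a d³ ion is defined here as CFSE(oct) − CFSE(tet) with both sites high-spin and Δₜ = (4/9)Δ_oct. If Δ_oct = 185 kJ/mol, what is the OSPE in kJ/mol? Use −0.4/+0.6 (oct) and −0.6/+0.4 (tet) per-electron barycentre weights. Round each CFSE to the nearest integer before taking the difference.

-156

In an octahedral site d³ (HS) is t2g^3 e_g^0, giving CFSE(oct) = -1.2Δ_oct = -222 kJ/mol.
In a tetrahedral site the filling is e^2 t2^1: CFSE(tet) = -0.8Δₜ = -0.8 × (4/9)(185) = -66 kJ/mol.
OSPE = -222 − (-66) = -156 kJ/mol.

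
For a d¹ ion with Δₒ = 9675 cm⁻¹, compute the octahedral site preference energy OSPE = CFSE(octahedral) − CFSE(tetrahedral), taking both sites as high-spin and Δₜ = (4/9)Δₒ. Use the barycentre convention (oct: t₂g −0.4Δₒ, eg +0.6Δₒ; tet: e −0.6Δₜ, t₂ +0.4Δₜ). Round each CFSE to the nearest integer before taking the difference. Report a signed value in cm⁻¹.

-1290

Octahedral high-spin t₂g¹ eg⁰: CFSE = -0.4 × 9675 = -3870 cm⁻¹.
Tetrahedral e¹ t₂⁰ gives -0.6Δₜ = -0.6 × (4/9) × 9675 = -2580 cm⁻¹.
OSPE = -3870 − (-2580) = -1290 cm⁻¹.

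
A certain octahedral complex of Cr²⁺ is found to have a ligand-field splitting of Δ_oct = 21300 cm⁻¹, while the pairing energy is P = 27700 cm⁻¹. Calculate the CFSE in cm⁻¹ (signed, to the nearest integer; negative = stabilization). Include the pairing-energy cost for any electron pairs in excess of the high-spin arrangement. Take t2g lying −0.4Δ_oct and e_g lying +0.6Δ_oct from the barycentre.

-12780

Cr sits in group 6; removing 2 electrons leaves Cr²⁺ with 6 − 2 = 4 d electrons.
Here Δ_oct < P (21300 < 27700), so the high-spin state is favoured.
Filling d⁴ accordingly: t2g^3 e_g^1.
Orbital CFSE = -0.6Δ_oct = -0.6 × 21300 = -12780 cm⁻¹.
High-spin has no excess pairs, so no pairing correction applies.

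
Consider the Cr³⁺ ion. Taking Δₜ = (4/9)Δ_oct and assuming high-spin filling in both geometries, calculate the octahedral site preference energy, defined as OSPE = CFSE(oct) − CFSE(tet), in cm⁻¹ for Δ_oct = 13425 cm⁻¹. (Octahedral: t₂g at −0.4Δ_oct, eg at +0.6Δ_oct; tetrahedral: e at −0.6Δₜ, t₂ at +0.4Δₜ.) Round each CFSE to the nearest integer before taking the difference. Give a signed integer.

-11337

Cr sits in group 6; removing 3 electrons leaves Cr³⁺ with 6 − 3 = 3 d electrons.
Octahedral high-spin t₂g³ eg⁰: CFSE = -1.2 × 13425 = -16110 cm⁻¹.
Tetrahedral e² t₂¹ gives -0.8Δₜ = -0.8 × (4/9) × 13425 = -4773 cm⁻¹.
OSPE = -16110 − (-4773) = -11337 cm⁻¹.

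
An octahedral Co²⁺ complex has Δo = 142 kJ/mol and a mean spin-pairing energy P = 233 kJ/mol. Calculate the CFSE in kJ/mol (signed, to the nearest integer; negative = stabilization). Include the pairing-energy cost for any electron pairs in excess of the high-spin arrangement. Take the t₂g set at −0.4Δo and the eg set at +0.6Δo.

Co²⁺: group 9, so d-count = 9 − 2 = 7.
Here Δo < P (142 < 233), so the high-spin state is favoured.
That gives t₂g⁵ eg².
Orbital CFSE = -0.8Δo = -0.8 × 142 = -114 kJ/mol.
High-spin has no excess pairs, so no pairing correction applies.

-114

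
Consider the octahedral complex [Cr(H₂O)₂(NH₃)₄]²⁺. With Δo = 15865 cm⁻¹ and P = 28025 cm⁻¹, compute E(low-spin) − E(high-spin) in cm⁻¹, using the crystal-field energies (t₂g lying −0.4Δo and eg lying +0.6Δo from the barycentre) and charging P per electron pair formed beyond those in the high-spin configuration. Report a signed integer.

Ligand charges: 2×(+0) from H₂O and 4×(+0) from NH₃ sum to +0; with overall charge +2, Cr is +2.
Cr sits in group 6; removing 2 electrons leaves Cr²⁺ with 6 − 2 = 4 d electrons.
In the high-spin limit (t₂g³ eg¹) the orbital term is -0.6Δo = -9519 cm⁻¹, with no excess pairing.
Low-spin: t₂g⁴ eg⁰, orbital CFSE = -1.6Δo = -25384 cm⁻¹; plus 1 excess pair × P = +28025 cm⁻¹; total 2641 cm⁻¹.
Thus E(LS) − E(HS) = 12160 cm⁻¹.

12160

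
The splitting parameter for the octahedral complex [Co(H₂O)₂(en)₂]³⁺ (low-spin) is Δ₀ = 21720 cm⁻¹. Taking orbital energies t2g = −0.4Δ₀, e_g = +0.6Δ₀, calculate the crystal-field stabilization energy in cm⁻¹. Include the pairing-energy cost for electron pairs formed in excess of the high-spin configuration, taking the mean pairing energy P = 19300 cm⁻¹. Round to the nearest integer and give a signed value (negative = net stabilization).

-13528

Ligand charges: 2×(+0) from H₂O and 2×(+0) from en sum to +0; with overall charge +3, Co is +3.
Co is in group 9, so Co³⁺ is d⁶ (9 − 3 = 6).
Configuration: t2g^6 e_g^0.
CFSE(orbital) = 6×(-0.4Δ₀) + 0×(0.6Δ₀) = -2.4Δ₀; with Δ₀ = 21720 cm⁻¹ that is -52128 cm⁻¹.
Pairing penalty: 3 pairs vs 1 in the high-spin reference → 2 extra × P = 38600 cm⁻¹.
Combining: -52128 + 38600 = -13528 cm⁻¹.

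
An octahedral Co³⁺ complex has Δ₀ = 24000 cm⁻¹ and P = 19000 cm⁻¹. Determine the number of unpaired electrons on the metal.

Co³⁺: group 9, so d-count = 9 − 3 = 6.
Here Δ₀ > P (24000 > 19000), so the low-spin state is favoured.
That gives t2g^6 e_g^0.
Unpaired electrons: 0.

0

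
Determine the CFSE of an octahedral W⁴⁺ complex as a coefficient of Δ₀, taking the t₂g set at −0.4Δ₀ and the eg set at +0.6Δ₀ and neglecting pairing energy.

Group 6 minus oxidation state +4 gives a d² configuration for W⁴⁺.
For octahedral d² the high- and low-spin configurations coincide.
Configuration: t₂g² eg⁰.
CFSE = 2(-0.4Δ₀) + 0(0.6Δ₀) = -0.8Δ₀ + 0.0Δ₀ = -0.8Δ₀.

-0.8 Δ₀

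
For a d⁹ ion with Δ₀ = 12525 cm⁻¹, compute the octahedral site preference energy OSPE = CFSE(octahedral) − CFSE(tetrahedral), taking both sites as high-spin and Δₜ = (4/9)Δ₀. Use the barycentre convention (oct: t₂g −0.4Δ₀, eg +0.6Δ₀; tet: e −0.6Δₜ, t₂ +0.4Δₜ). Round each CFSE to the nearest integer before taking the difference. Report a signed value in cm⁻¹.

In an octahedral site d⁹ (HS) is t2g^6 e_g^3, giving CFSE(oct) = -0.6Δ₀ = -7515 cm⁻¹.
In a tetrahedral site the filling is e^4 t2^5: CFSE(tet) = -0.4Δₜ = -0.4 × (4/9)(12525) = -2227 cm⁻¹.
Subtracting, OSPE = -7515 − (-2227) = -5288 cm⁻¹.

-5288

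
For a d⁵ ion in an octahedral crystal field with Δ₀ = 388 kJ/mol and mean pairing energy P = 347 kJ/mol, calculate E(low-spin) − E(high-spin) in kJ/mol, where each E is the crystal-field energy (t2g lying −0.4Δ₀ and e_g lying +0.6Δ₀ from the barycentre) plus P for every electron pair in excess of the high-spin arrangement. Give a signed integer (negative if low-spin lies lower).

-82

High-spin d⁵ fills as t2g^3 e_g^2 with CFSE 3(−0.4) + 2(+0.6) = 0.0Δ₀ = 0 kJ/mol.
Low-spin t2g^5 e_g^0 gives -2.0Δ₀ = -776 kJ/mol, but forming 2 extra pairs costs 2P = 694 kJ/mol, so E(LS) = -776 + 694 = -82 kJ/mol.
Thus E(LS) − E(HS) = -82 kJ/mol.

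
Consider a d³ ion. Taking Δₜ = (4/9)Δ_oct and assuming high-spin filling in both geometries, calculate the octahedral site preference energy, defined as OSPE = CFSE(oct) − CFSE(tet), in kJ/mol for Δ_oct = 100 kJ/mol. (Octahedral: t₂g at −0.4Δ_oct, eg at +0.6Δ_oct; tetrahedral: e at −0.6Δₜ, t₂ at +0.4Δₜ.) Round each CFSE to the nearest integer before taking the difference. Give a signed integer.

Octahedral (high-spin): t₂g³ eg⁰, CFSE = 3(−0.4) + 0(+0.6) = -1.2Δ_oct = -1.2 × 100 = -120 kJ/mol.
In a tetrahedral site the filling is e² t₂¹: CFSE(tet) = -0.8Δₜ = -0.8 × (4/9)(100) = -36 kJ/mol.
Subtracting, OSPE = -120 − (-36) = -84 kJ/mol.

-84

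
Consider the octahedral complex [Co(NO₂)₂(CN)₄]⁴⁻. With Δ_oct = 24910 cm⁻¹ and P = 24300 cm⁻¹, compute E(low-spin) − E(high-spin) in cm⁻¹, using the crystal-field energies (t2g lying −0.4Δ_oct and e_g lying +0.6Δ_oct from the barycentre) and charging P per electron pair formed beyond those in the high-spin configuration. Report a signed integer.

-610

Ligand charges: 2×(-1) from NO₂⁻ and 4×(-1) from CN⁻ sum to -6; with overall charge -4, Co is +2.
Group 9 minus oxidation state +2 gives a d⁷ configuration for Co²⁺.
High-spin: t2g^5 e_g^2, CFSE = -0.8Δ_oct = -19928 cm⁻¹.
For low-spin the configuration is t2g^6 e_g^1: orbital energy -1.8 × 24910 = -44838 cm⁻¹, and 1 additional pair relative to high-spin adds 24300 cm⁻¹, giving -20538 cm⁻¹.
The difference is -20538 − (-19928) = -610 cm⁻¹, so low-spin lies lower.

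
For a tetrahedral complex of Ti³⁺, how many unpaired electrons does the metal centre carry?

1

Ti sits in group 4; removing 3 electrons leaves Ti³⁺ with 4 − 3 = 1 d electrons.
Tetrahedral splitting is small, so the complex is high-spin.
Configuration: e¹ t₂⁰, giving 1 unpaired electron.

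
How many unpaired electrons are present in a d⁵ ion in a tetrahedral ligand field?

Tetrahedral splitting is small, so the complex is high-spin.
Configuration: e^2 t2^3, giving 5 unpaired electrons.

5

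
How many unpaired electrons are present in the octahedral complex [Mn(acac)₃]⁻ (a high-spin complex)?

Each acac⁻ contributes -1; 3 × (-1) = -3. With overall charge -1, Mn is in the +2 oxidation state.
Mn is in group 7, so Mn²⁺ is d⁵ (7 − 2 = 5).
Configuration: t2g^3 e_g^2, giving 5 unpaired electrons.

5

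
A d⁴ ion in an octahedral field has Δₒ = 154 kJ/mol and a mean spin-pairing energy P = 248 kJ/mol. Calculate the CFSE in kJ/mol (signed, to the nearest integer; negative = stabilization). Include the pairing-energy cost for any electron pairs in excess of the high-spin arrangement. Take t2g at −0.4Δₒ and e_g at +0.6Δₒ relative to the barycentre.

-92

Here Δₒ < P (154 < 248), so the high-spin state is favoured.
Configuration: t2g^3 e_g^1.
Orbital CFSE = -0.6Δₒ = -0.6 × 154 = -92 kJ/mol.
High-spin has no excess pairs, so no pairing correction applies.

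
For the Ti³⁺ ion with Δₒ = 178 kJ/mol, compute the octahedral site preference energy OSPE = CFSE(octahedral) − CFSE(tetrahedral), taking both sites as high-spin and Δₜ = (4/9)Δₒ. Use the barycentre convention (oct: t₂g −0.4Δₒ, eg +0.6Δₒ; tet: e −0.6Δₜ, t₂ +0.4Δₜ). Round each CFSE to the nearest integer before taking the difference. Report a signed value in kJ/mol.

Group 4 minus oxidation state +3 gives a d¹ configuration for Ti³⁺.
In an octahedral site d¹ (HS) is t₂g¹ eg⁰, giving CFSE(oct) = -0.4Δₒ = -71 kJ/mol.
Tetrahedral: e¹ t₂⁰, CFSE = 1(−0.6) + 0(+0.4) = -0.6Δₜ = -0.6 × (4/9) × 178 = -47 kJ/mol.
OSPE = -71 − (-47) = -24 kJ/mol.

-24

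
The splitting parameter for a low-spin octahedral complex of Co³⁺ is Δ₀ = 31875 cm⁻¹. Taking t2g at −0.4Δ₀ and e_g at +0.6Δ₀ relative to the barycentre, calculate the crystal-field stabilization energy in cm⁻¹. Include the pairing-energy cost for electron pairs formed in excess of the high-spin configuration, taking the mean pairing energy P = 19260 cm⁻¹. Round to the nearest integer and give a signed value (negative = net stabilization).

-37980

Co is in group 9, so Co³⁺ is d⁶ (9 − 3 = 6).
The d⁶ electrons fill as t2g^6 e_g^0.
CFSE(orbital) = 6×(-0.4Δ₀) + 0×(0.6Δ₀) = -2.4Δ₀; with Δ₀ = 31875 cm⁻¹ that is -76500 cm⁻¹.
Pairing penalty: 3 pairs vs 1 in the high-spin reference → 2 extra × P = 38520 cm⁻¹.
Overall CFSE = -76500 + 38520 = -37980 cm⁻¹.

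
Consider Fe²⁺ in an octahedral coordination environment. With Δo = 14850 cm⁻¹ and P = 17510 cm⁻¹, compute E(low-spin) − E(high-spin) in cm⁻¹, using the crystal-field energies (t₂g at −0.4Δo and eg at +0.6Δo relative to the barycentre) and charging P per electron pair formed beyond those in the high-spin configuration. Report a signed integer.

Group 8 minus oxidation state +2 gives a d⁶ configuration for Fe²⁺.
High-spin d⁶ fills as t₂g⁴ eg² with CFSE 4(−0.4) + 2(+0.6) = -0.4Δo = -5940 cm⁻¹.
Low-spin: t₂g⁶ eg⁰, orbital CFSE = -2.4Δo = -35640 cm⁻¹; plus 2 excess pairs × P = +35020 cm⁻¹; total -620 cm⁻¹.
E(LS) − E(HS) = -620 − (-5940) = 5320 cm⁻¹.

5320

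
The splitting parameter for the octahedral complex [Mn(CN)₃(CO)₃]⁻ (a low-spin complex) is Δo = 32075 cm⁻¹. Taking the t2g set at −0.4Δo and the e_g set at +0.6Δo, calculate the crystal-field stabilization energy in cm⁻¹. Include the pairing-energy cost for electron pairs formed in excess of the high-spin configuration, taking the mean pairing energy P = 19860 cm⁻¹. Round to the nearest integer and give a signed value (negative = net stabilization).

-24430

Ligand charges: 3×(-1) from CN⁻ and 3×(+0) from CO sum to -3; with overall charge -1, Mn is +2.
Mn sits in group 7; removing 2 electrons leaves Mn²⁺ with 7 − 2 = 5 d electrons.
The d⁵ electrons fill as t2g^5 e_g^0.
The orbital stabilization is -2.0Δo = -2.0 × 32075 = -64150 cm⁻¹.
High-spin d⁵ would be t2g^3 e_g^2 with 0 pairs; low-spin has 2, so 2 excess pairs cost +2P = +39720 cm⁻¹.
Net CFSE = -64150 + 39720 = -24430 cm⁻¹.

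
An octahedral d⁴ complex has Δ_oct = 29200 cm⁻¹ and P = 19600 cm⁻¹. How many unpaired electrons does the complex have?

With Δ_oct > P the complex is low-spin.
Filling d⁴ accordingly: t2g^4 e_g^0.
Unpaired electrons: 2.

2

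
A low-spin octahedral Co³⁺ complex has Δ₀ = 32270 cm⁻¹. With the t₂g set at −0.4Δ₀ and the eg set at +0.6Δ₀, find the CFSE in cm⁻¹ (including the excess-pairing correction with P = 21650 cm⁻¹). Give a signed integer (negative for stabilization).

Co is in group 9, so Co³⁺ is d⁶ (9 − 3 = 6).
Electron filling gives t₂g⁶ eg⁰.
The orbital stabilization is -2.4Δ₀ = -2.4 × 32270 = -77448 cm⁻¹.
Relative to high-spin t₂g⁴ eg² (1 paired), the low-spin configuration has 2 additional pairs, contributing +2 × 21650 = +43300 cm⁻¹.
Overall CFSE = -77448 + 43300 = -34148 cm⁻¹.

-34148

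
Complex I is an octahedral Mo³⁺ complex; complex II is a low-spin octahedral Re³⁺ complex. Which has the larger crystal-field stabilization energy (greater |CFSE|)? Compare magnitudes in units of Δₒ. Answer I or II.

I: Mo is in group 6, so Mo³⁺ is d³ (6 − 3 = 3); For octahedral d³ the high- and low-spin configurations coincide; t2g^3 e_g^0, CFSE = -1.2Δₒ.
II: Re is in group 7, so Re³⁺ is d⁴ (7 − 3 = 4); t₂g⁴ eg⁰, CFSE = -1.6Δₒ.
So II has the larger |CFSE|.

II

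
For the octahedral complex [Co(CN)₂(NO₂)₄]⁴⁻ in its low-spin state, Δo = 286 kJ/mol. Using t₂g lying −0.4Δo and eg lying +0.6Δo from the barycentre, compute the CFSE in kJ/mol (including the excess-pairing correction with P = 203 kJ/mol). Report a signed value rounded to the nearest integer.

Ligand charges: 2×(-1) from CN⁻ and 4×(-1) from NO₂⁻ sum to -6; with overall charge -4, Co is +2.
Co sits in group 9; removing 2 electrons leaves Co²⁺ with 9 − 2 = 7 d electrons.
Configuration: t₂g⁶ eg¹.
CFSE(orbital) = 6×(-0.4Δo) + 1×(0.6Δo) = -1.8Δo; with Δo = 286 kJ/mol that is -515 kJ/mol.
High-spin d⁷ would be t₂g⁵ eg² with 2 pairs; low-spin has 3, so 1 excess pair costs +1P = +203 kJ/mol.
Combining: -515 + 203 = -312 kJ/mol.

-312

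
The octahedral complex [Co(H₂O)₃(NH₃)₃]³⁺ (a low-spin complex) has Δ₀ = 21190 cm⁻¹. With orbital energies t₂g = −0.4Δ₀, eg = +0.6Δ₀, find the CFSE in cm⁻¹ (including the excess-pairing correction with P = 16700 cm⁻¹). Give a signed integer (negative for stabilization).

-17456

Ligand charges: 3×(+0) from H₂O and 3×(+0) from NH₃ sum to +0; with overall charge +3, Co is +3.
Group 9 minus oxidation state +3 gives a d⁶ configuration for Co³⁺.
Electron filling gives t₂g⁶ eg⁰.
The orbital stabilization is -2.4Δ₀ = -2.4 × 21190 = -50856 cm⁻¹.
Relative to high-spin t₂g⁴ eg² (1 paired), the low-spin configuration has 2 additional pairs, contributing +2 × 16700 = +33400 cm⁻¹.
Overall CFSE = -50856 + 33400 = -17456 cm⁻¹.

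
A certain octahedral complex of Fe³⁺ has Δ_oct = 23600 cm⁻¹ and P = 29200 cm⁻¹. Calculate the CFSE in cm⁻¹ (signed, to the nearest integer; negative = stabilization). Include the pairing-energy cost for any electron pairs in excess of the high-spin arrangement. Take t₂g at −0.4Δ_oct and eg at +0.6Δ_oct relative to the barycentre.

Fe sits in group 8; removing 3 electrons leaves Fe³⁺ with 8 − 3 = 5 d electrons.
With Δ_oct < P the complex is high-spin.
Configuration: t₂g³ eg².
Orbital CFSE = 0.0Δ_oct = 0.0 × 23600 = 0 cm⁻¹.
High-spin has no excess pairs, so no pairing correction applies.

0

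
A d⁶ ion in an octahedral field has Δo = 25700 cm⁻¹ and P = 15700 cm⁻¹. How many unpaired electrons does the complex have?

Since Δo = 25700 cm⁻¹ > P = 15700 cm⁻¹, the complex adopts the low-spin configuration.
Filling d⁶ accordingly: t₂g⁶ eg⁰.
Unpaired electrons: 0.

0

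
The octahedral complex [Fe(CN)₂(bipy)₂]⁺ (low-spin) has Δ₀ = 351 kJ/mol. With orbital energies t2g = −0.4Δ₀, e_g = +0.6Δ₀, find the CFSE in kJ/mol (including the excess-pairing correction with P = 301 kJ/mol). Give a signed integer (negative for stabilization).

-100

Ligand charges: 2×(-1) from CN⁻ and 2×(+0) from bipy sum to -2; with overall charge +1, Fe is +3.
Fe sits in group 8; removing 3 electrons leaves Fe³⁺ with 8 − 3 = 5 d electrons.
Electron filling gives t2g^5 e_g^0.
The orbital stabilization is -2.0Δ₀ = -2.0 × 351 = -702 kJ/mol.
Relative to high-spin t2g^3 e_g^2 (0 paired), the low-spin configuration has 2 additional pairs, contributing +2 × 301 = +602 kJ/mol.
Combining: -702 + 602 = -100 kJ/mol.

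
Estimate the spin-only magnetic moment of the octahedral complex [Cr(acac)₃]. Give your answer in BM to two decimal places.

3.87 BM

Each acac⁻ contributes -1; 3 × (-1) = -3. With overall charge +0, Cr is in the +3 oxidation state.
Group 6 minus oxidation state +3 gives a d³ configuration for Cr³⁺.
Configuration: t₂g³ eg⁰ → 3 unpaired electrons.
μ(spin-only) = √[3(3+2)] = √15 ≈ 3.87 BM.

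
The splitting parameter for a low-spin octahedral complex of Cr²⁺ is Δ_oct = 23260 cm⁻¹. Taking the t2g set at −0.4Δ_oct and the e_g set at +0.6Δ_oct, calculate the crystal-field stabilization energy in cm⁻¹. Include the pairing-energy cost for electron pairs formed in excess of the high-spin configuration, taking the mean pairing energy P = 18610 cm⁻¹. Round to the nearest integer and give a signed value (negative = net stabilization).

Cr sits in group 6; removing 2 electrons leaves Cr²⁺ with 6 − 2 = 4 d electrons.
Configuration: t2g^4 e_g^0.
Orbital CFSE = 4(-0.4) + 0(0.6) = -1.6Δ_oct = -1.6 × 23260 = -37216 cm⁻¹.
Relative to high-spin t2g^3 e_g^1 (0 paired), the low-spin configuration has 1 additional pair, contributing +1 × 18610 = +18610 cm⁻¹.
Overall CFSE = -37216 + 18610 = -18606 cm⁻¹.

-18606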